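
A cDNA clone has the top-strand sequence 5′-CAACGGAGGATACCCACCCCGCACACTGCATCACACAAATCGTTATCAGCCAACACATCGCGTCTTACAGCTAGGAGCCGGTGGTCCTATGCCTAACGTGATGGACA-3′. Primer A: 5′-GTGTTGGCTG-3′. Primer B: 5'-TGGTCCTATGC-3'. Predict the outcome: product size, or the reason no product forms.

No product — the primers' 3' ends point away from each other.

Primer A (GTGTTGGCTG) has reverse complement CAGCCAACAC, which matches the top strand at positions 47–56; primer A anneals to the top strand there with its 3' end pointing upstream toward position 47.
Primer B (TGGTCCTATGC) matches the top strand directly at positions 82–92; it anneals to the bottom strand with its 3' end pointing downstream toward position 92.
The 3' ends diverge (primer A extends toward position 1, primer B toward position 107), so the primers never converge on a shared product.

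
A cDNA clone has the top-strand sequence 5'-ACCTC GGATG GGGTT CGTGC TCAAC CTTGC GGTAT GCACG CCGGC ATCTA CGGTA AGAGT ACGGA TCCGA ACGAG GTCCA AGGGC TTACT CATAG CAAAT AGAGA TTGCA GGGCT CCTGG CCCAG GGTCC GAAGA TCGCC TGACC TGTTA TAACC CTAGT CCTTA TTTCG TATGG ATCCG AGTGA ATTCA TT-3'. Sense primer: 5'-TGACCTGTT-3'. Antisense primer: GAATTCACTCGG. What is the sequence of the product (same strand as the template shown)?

5'-TGACCTGTTATAACCCTAGTCCTTATTTCGTATGGATCCGAGTGAATTC-3'

Scanning the template, TGACCTGTT occurs at positions 141–149; this primer anneals to the bottom strand there with its 3' end pointing downstream.
Reverse complement of the reverse primer: CCGAGTGAATTC. This occurs on the top strand at positions 178–189.
The product is the template from position 141 through 189 (49 bp).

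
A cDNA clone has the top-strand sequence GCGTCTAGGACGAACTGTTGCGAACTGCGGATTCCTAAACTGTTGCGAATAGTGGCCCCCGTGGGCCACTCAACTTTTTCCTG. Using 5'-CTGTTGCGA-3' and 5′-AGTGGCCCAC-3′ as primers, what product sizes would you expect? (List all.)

The forward primer CTGTTGCGA matches the top strand at positions 15–23, 40–48.
The reverse primer's reverse complement is GTGGGCCACT, matching at positions 61–70.
Each forward site pairs with the reverse site to give a product ending at position 70: sizes 56, 31 bp.

56 bp, 31 bp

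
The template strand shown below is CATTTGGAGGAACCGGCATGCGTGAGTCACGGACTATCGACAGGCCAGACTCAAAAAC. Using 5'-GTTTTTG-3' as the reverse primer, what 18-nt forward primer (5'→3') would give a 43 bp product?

The reverse primer's reverse complement CAAAAAC matches the template at positions 52–58, so the product ends at position 58.
A 43 bp product then starts at position 58 − 43 + 1 = 16.
The forward primer is identical to the top strand there: GCATGCGTGAGTCACGGA.

5'-GCATGCGTGAGTCACGGA-3'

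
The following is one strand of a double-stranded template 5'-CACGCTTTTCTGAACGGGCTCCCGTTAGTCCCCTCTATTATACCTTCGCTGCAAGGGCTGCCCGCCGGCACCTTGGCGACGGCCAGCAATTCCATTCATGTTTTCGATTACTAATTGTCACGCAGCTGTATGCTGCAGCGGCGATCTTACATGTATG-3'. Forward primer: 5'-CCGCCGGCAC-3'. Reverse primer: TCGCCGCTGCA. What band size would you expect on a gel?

The forward primer matches the template at positions 62–71.
Taking the reverse complement of TCGCCGCTGCA gives TGCAGCGGCGA, found at positions 134–144 on the template; the primer anneals here to the top strand with its 3' end pointing upstream.
Product length = (reverse-primer end) − (forward-primer start) + 1 = 144 − 62 + 1 = 83 bp.

83 bp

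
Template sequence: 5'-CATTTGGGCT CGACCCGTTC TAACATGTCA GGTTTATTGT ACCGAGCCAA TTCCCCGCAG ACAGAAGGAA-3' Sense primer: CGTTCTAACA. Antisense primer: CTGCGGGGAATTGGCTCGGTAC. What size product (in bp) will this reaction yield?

Scanning the template, CGTTCTAACA occurs at positions 16–25; this primer anneals to the bottom strand there with its 3' end pointing downstream.
The reverse primer's reverse complement is GTACCGAGCCAATTCCCCGCAG, which matches the template at positions 39–60.
The product runs from position 16 to position 60, so its length is 60 − 16 + 1 = 45 bp.

45 bp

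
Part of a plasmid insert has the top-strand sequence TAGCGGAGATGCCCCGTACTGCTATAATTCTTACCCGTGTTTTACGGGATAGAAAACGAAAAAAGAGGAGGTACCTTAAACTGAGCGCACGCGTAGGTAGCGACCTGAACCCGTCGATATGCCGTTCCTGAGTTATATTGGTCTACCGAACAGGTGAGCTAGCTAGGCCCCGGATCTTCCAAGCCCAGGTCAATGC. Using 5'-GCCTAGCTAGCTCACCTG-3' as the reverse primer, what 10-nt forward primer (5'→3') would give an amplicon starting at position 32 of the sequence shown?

The reverse primer's reverse complement CAGGTGAGCTAGCTAGGC matches the template at positions 151–168; the product starts at position 32.
The forward primer is identical to the top strand over positions 32–41: TACCCGTGTT.

5'-TACCCGTGTT-3'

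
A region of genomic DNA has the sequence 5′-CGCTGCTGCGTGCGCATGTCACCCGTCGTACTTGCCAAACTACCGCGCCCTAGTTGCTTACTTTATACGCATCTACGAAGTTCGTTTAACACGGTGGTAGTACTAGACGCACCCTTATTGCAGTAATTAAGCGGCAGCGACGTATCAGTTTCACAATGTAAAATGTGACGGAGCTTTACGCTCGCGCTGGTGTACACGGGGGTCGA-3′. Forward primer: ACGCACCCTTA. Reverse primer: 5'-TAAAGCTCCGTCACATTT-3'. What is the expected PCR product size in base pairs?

The forward primer matches the template at positions 107–117.
Taking the reverse complement of TAAAGCTCCGTCACATTT gives AAATGTGACGGAGCTTTA, found at positions 161–178 on the template; the primer anneals here to the top strand with its 3' end pointing upstream.
Product length = (reverse-primer end) − (forward-primer start) + 1 = 178 − 107 + 1 = 72 bp.

72 bp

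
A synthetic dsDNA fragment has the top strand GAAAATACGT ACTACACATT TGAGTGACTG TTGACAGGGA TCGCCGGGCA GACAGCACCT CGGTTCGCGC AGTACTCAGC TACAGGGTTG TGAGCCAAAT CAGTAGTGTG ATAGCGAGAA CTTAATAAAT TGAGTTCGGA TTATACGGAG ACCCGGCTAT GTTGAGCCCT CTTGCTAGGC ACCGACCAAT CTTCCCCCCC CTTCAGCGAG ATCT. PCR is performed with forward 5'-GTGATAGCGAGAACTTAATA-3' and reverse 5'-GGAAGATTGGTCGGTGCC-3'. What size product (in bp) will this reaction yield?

Forward primer GTGATAGCGAGAACTTAATA is found on the top strand at positions 108–127.
The reverse primer's reverse complement is GGCACCGACCAATCTTCC, which matches the template at positions 178–195.
Amplicon spans positions 108–195: 88 bp.

88 bp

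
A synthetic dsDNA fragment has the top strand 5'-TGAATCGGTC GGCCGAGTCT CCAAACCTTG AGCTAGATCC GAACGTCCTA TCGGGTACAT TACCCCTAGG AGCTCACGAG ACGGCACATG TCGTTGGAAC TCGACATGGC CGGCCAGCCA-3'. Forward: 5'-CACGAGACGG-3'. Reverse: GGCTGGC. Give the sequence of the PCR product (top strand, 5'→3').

5'-CACGAGACGGCACATGTCGTTGGAACTCGACATGGCCGGCCAGCC-3'

Scanning the template, CACGAGACGG occurs at positions 75–84; this primer anneals to the bottom strand there with its 3' end pointing downstream.
The reverse primer's reverse complement is GCCAGCC, which matches the template at positions 113–119.
The product is the template from position 75 through 119 (45 bp).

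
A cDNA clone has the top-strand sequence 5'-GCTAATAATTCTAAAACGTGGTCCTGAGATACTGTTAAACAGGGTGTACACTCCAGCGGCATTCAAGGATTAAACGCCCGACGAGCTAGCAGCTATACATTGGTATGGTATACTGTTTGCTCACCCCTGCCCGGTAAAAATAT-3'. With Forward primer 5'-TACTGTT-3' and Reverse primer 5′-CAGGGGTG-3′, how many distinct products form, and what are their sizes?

The forward primer TACTGTT matches the top strand at positions 30–36, 111–117.
The reverse primer's reverse complement is CACCCCTG, matching at positions 122–129.
Each forward site pairs with the reverse site to give a product ending at position 129: sizes 100, 19 bp.

Two products: 100 bp, 19 bp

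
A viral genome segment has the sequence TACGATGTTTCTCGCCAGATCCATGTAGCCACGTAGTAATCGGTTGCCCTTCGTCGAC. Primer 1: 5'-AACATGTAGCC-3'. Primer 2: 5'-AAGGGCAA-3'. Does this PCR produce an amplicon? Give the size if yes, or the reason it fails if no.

Primer 1 (AACATGTAGCC) does not match the top strand, and its reverse complement GGCTACATGTT does not match either.
With no annealing site for primer 1, no amplification occurs.

No product — primer 1 has no binding site in the template.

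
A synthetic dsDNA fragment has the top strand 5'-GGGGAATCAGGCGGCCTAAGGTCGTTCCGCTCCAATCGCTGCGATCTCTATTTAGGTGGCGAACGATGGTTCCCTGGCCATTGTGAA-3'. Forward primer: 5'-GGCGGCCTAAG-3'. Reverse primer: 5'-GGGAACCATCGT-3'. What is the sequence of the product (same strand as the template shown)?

Forward primer GGCGGCCTAAG is found on the top strand at positions 10–20.
The reverse primer's reverse complement is ACGATGGTTCCC, which matches the template at positions 63–74.
The product is the template from position 10 through 74 (65 bp).

5'-GGCGGCCTAAGGTCGTTCCGCTCCAATCGCTGCGATCTCTATTTAGGTGGCGAACGATGGTTCCC-3'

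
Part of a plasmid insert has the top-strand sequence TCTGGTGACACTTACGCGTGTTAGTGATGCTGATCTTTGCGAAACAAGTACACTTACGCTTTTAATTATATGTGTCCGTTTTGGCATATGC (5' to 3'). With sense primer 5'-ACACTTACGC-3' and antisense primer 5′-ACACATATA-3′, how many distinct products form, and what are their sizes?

Two products: 68 bp, 26 bp

The forward primer ACACTTACGC matches the top strand at positions 8–17, 50–59.
The reverse primer's reverse complement is TATATGTGT, matching at positions 67–75.
Each forward site pairs with the reverse site to give a product ending at position 75: sizes 68, 26 bp.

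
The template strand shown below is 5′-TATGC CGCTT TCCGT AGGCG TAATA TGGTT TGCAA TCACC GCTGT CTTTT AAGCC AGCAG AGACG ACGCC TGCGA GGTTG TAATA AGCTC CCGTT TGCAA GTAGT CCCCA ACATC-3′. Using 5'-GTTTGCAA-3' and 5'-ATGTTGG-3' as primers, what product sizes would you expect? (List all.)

The forward primer GTTTGCAA matches the top strand at positions 28–35, 93–100.
The reverse primer's reverse complement is CCAACAT, matching at positions 108–114.
Each forward site pairs with the reverse site to give a product ending at position 114: sizes 87, 22 bp.

87 bp, 22 bp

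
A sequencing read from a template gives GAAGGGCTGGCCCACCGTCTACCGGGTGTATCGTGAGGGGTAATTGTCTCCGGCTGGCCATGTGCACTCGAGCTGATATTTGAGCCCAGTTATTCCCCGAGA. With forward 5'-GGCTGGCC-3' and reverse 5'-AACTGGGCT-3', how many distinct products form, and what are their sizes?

The forward primer GGCTGGCC matches the top strand at positions 5–12, 52–59.
The reverse primer's reverse complement is AGCCCAGTT, matching at positions 83–91.
Each forward site pairs with the reverse site to give a product ending at position 91: sizes 87, 40 bp.

Two products: 87 bp, 40 bp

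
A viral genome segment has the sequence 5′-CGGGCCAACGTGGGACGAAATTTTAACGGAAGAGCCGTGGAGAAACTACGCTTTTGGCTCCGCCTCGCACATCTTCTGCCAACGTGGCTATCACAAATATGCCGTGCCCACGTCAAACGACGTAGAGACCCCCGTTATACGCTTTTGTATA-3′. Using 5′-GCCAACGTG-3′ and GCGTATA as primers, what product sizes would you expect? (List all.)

139 bp, 65 bp

The forward primer GCCAACGTG matches the top strand at positions 4–12, 78–86.
The reverse primer's reverse complement is TATACGC, matching at positions 136–142.
Each forward site pairs with the reverse site to give a product ending at position 142: sizes 139, 65 bp.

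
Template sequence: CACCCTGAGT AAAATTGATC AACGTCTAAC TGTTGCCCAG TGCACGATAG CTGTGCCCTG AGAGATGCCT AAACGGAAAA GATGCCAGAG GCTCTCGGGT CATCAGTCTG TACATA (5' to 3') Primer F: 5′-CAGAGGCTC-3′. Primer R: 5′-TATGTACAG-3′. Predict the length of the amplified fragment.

Forward primer CAGAGGCTC is found on the top strand at positions 86–94.
The reverse primer's reverse complement is CTGTACATA, which matches the template at positions 108–116.
The product runs from position 86 to position 116, so its length is 116 − 86 + 1 = 31 bp.

31 bp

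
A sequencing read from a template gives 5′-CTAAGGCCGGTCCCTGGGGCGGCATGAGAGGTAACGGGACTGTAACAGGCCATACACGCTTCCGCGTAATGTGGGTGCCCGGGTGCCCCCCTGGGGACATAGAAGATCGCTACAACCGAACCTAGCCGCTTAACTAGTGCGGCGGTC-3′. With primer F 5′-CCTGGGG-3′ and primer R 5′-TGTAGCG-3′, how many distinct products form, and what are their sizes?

The forward primer CCTGGGG matches the top strand at positions 13–19, 90–96.
The reverse primer's reverse complement is CGCTACA, matching at positions 108–114.
Each forward site pairs with the reverse site to give a product ending at position 114: sizes 102, 25 bp.

Two products: 102 bp, 25 bp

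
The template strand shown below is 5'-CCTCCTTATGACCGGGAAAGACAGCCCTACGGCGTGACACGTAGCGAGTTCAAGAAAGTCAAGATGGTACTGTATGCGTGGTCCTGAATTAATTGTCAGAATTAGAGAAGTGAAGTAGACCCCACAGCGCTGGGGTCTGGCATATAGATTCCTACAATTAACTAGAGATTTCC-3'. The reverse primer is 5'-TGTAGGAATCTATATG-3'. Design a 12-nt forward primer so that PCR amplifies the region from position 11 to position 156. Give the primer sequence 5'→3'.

The reverse primer's reverse complement CATATAGATTCCTACA matches the template at positions 141–156; the product starts at position 11.
The forward primer is identical to the top strand over positions 11–22: ACCGGGAAAGAC.

5'-ACCGGGAAAGAC-3'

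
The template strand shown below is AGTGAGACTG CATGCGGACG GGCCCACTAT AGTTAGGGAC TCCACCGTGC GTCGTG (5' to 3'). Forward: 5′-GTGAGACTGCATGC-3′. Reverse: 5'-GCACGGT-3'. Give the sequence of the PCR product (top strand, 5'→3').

5'-GTGAGACTGCATGCGGACGGGCCCACTATAGTTAGGGACTCCACCGTGC-3'

The forward primer matches the template at positions 2–15.
The reverse primer's reverse complement is ACCGTGC, which matches the template at positions 44–50.
The product is the template from position 2 through 50 (49 bp).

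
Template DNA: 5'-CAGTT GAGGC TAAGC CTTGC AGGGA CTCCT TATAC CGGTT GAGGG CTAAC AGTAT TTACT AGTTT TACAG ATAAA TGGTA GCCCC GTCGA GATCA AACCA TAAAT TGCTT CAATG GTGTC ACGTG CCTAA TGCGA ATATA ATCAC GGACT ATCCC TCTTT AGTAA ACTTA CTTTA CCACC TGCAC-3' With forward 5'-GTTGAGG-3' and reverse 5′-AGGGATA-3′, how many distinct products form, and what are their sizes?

Two products: 154 bp, 119 bp

The forward primer GTTGAGG matches the top strand at positions 3–9, 38–44.
The reverse primer's reverse complement is TATCCCT, matching at positions 150–156.
Each forward site pairs with the reverse site to give a product ending at position 156: sizes 154, 119 bp.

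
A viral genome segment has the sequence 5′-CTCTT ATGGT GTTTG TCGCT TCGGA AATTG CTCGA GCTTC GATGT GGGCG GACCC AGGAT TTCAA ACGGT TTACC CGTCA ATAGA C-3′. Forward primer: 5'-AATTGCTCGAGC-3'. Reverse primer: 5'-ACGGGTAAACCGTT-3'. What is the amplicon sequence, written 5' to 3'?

The forward primer matches the template at positions 26–37.
Reverse complement of the reverse primer: AACGGTTTACCCGT. This occurs on the top strand at positions 65–78.
The product is the template from position 26 through 78 (53 bp).

5'-AATTGCTCGAGCTTCGATGTGGGCGGACCCAGGATTTCAAACGGTTTACCCGT-3'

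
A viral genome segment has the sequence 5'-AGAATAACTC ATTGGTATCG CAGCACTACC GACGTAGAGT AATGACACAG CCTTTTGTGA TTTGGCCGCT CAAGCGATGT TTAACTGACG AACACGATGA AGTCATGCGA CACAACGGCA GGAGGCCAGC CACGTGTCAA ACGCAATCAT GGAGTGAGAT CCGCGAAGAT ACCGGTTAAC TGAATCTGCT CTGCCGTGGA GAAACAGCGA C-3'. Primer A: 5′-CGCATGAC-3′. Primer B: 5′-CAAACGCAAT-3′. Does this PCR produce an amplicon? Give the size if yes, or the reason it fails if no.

Primer A (CGCATGAC) has reverse complement GTCATGCG, which matches the top strand at positions 102–109; primer A anneals to the top strand there with its 3' end pointing upstream toward position 102.
Primer B (CAAACGCAAT) matches the top strand directly at positions 138–147; it anneals to the bottom strand with its 3' end pointing downstream toward position 147.
The 3' ends diverge (primer A extends toward position 1, primer B toward position 211), so the primers never converge on a shared product.

No product — the primers' 3' ends point away from each other.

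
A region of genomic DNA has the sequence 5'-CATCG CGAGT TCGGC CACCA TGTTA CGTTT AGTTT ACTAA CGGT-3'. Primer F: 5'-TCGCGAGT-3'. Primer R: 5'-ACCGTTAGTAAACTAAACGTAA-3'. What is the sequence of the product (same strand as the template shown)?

5'-TCGCGAGTTCGGCCACCATGTTACGTTTAGTTTACTAACGGT-3'

The forward primer matches the template at positions 3–10.
The reverse primer's reverse complement is TTACGTTTAGTTTACTAACGGT, which matches the template at positions 23–44.
The product is the template from position 3 through 44 (42 bp).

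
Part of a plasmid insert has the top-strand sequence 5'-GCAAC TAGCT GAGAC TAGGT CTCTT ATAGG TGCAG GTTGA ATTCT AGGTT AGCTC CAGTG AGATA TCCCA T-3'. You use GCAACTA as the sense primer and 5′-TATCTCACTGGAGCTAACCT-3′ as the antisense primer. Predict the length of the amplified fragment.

65 bp

The forward primer matches the template at positions 1–7.
Taking the reverse complement of TATCTCACTGGAGCTAACCT gives AGGTTAGCTCCAGTGAGATA, found at positions 46–65 on the template; the primer anneals here to the top strand with its 3' end pointing upstream.
Product length = (reverse-primer end) − (forward-primer start) + 1 = 65 − 1 + 1 = 65 bp.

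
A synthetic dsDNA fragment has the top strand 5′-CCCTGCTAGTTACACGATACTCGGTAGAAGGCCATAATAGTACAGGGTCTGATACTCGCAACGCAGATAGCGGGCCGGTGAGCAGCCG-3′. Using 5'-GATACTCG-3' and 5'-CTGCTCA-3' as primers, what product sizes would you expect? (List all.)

The forward primer GATACTCG matches the top strand at positions 16–23, 51–58.
The reverse primer's reverse complement is TGAGCAG, matching at positions 79–85.
Each forward site pairs with the reverse site to give a product ending at position 85: sizes 70, 35 bp.

70 bp, 35 bp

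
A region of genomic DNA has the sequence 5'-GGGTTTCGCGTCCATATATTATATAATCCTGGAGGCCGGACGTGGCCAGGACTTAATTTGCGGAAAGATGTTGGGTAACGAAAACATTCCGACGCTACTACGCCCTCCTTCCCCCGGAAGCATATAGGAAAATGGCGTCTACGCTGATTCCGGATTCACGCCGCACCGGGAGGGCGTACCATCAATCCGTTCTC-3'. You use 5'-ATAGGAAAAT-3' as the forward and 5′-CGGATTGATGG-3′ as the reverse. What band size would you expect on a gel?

66 bp

The forward primer matches the template at positions 124–133.
Taking the reverse complement of CGGATTGATGG gives CCATCAATCCG, found at positions 179–189 on the template; the primer anneals here to the top strand with its 3' end pointing upstream.
The product runs from position 124 to position 189, so its length is 189 − 124 + 1 = 66 bp.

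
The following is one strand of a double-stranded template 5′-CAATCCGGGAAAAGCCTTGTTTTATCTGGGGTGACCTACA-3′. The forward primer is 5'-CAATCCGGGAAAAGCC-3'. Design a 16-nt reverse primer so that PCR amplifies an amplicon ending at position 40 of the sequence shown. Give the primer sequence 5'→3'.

5'-TGTAGGTCACCCCAGA-3'

The forward primer binds at positions 1–16; the product's 3' end on the top strand is position 40.
The reverse primer anneals to the top strand over positions 25–40, i.e. to TCTGGGGTGACCTACA.
Its sequence written 5'→3' is the reverse complement: TGTAGGTCACCCCAGA.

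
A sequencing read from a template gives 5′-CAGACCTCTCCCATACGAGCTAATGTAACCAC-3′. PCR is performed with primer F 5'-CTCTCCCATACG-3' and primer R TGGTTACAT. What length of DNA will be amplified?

Forward primer CTCTCCCATACG is found on the top strand at positions 6–17.
The reverse primer's reverse complement is ATGTAACCA, which matches the template at positions 23–31.
Product length = (reverse-primer end) − (forward-primer start) + 1 = 31 − 6 + 1 = 26 bp.

26 bp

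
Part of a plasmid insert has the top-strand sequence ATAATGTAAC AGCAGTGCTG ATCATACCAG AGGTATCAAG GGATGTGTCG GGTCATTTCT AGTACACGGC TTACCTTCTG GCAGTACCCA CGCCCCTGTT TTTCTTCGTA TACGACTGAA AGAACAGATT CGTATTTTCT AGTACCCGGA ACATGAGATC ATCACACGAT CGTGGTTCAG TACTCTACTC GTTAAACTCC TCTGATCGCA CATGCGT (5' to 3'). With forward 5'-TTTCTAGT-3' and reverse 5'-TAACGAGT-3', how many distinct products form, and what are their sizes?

Two products: 139 bp, 59 bp

The forward primer TTTCTAGT matches the top strand at positions 56–63, 136–143.
The reverse primer's reverse complement is ACTCGTTA, matching at positions 187–194.
Each forward site pairs with the reverse site to give a product ending at position 194: sizes 139, 59 bp.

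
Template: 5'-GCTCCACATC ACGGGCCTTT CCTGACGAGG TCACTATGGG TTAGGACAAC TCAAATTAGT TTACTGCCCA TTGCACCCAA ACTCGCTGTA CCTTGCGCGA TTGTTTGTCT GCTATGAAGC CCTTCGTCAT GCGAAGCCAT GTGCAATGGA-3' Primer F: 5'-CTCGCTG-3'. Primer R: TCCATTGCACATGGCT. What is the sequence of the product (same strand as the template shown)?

Forward primer CTCGCTG is found on the top strand at positions 82–88.
Taking the reverse complement of TCCATTGCACATGGCT gives AGCCATGTGCAATGGA, found at positions 135–150 on the template; the primer anneals here to the top strand with its 3' end pointing upstream.
The product is the template from position 82 through 150 (69 bp).

5'-CTCGCTGTACCTTGCGCGATTGTTTGTCTGCTATGAAGCCCTTCGTCATGCGAAGCCATGTGCAATGGA-3'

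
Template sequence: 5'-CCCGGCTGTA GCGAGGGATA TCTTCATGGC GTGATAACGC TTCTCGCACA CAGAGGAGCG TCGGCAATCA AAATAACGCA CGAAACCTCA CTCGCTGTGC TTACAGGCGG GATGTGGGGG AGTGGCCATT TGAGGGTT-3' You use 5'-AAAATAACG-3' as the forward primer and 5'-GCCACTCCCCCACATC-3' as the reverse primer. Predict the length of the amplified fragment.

57 bp

The forward primer matches the template at positions 70–78.
The reverse primer's reverse complement is GATGTGGGGGAGTGGC, which matches the template at positions 111–126.
Product length = (reverse-primer end) − (forward-primer start) + 1 = 126 − 70 + 1 = 57 bp.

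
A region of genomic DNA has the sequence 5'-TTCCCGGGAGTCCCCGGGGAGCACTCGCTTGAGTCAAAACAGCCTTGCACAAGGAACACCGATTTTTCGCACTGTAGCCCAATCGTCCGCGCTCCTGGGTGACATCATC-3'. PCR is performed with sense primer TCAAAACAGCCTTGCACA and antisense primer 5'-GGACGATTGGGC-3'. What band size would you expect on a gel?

55 bp

The forward primer matches the template at positions 34–51.
Taking the reverse complement of GGACGATTGGGC gives GCCCAATCGTCC, found at positions 77–88 on the template; the primer anneals here to the top strand with its 3' end pointing upstream.
Product length = (reverse-primer end) − (forward-primer start) + 1 = 88 − 34 + 1 = 55 bp.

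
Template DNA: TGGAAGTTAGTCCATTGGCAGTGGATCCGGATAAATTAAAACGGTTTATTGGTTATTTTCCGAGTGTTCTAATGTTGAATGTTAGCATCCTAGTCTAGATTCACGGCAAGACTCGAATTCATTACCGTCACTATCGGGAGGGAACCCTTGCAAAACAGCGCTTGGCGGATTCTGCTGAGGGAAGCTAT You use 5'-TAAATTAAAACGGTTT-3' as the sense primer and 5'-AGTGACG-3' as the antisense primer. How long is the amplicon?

Forward primer TAAATTAAAACGGTTT is found on the top strand at positions 32–47.
Taking the reverse complement of AGTGACG gives CGTCACT, found at positions 126–132 on the template; the primer anneals here to the top strand with its 3' end pointing upstream.
The product runs from position 32 to position 132, so its length is 132 − 32 + 1 = 101 bp.

101 bp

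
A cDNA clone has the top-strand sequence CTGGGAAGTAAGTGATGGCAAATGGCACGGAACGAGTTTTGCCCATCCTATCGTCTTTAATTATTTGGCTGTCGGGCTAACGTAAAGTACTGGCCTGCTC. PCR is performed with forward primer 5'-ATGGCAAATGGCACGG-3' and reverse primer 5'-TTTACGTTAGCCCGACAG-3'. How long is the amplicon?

72 bp

Scanning the template, ATGGCAAATGGCACGG occurs at positions 15–30; this primer anneals to the bottom strand there with its 3' end pointing downstream.
Taking the reverse complement of TTTACGTTAGCCCGACAG gives CTGTCGGGCTAACGTAAA, found at positions 69–86 on the template; the primer anneals here to the top strand with its 3' end pointing upstream.
Product length = (reverse-primer end) − (forward-primer start) + 1 = 86 − 15 + 1 = 72 bp.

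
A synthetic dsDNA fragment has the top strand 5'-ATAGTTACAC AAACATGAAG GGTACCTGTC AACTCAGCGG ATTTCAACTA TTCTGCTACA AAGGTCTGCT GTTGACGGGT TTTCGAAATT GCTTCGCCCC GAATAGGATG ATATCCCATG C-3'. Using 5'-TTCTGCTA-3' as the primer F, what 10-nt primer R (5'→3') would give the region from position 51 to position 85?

5'-CGAAAACCCG-3'

The product's 3' end on the top strand is position 85.
The reverse primer anneals to the top strand over positions 76–85, i.e. to CGGGTTTTCG.
Its sequence written 5'→3' is the reverse complement: CGAAAACCCG.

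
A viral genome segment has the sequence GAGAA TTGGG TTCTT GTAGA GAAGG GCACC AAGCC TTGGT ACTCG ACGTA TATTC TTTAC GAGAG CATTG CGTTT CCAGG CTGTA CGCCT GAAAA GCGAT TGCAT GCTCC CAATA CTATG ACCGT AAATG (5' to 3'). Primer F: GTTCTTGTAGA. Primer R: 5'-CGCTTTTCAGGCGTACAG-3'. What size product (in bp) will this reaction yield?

89 bp

Scanning the template, GTTCTTGTAGA occurs at positions 10–20; this primer anneals to the bottom strand there with its 3' end pointing downstream.
Taking the reverse complement of CGCTTTTCAGGCGTACAG gives CTGTACGCCTGAAAAGCG, found at positions 81–98 on the template; the primer anneals here to the top strand with its 3' end pointing upstream.
Amplicon spans positions 10–98: 89 bp.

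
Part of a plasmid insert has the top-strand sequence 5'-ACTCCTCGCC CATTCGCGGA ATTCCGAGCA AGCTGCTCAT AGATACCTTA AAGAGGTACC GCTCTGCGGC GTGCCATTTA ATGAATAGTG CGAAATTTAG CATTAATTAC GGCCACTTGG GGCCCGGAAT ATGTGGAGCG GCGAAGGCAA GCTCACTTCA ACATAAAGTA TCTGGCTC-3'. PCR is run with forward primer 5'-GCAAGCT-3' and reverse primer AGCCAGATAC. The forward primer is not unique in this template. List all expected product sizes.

The forward primer GCAAGCT matches the top strand at positions 28–34, 147–153.
The reverse primer's reverse complement is GTATCTGGCT, matching at positions 168–177.
Each forward site pairs with the reverse site to give a product ending at position 177: sizes 150, 31 bp.

150 bp, 31 bp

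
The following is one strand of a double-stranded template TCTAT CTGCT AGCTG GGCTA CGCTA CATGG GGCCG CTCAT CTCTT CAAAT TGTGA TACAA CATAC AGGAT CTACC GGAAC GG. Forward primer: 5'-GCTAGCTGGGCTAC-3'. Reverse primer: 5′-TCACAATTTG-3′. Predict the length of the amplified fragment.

48 bp

The forward primer matches the template at positions 8–21.
Taking the reverse complement of TCACAATTTG gives CAAATTGTGA, found at positions 46–55 on the template; the primer anneals here to the top strand with its 3' end pointing upstream.
Amplicon spans positions 8–55: 48 bp.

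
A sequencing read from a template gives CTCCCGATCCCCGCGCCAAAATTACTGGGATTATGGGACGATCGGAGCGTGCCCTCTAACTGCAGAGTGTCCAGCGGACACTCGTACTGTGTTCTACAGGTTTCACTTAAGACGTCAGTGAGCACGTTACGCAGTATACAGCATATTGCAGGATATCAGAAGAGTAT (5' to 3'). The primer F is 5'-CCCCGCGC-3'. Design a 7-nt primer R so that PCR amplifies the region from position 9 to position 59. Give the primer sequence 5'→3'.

5'-TTAGAGG-3'

The product's 3' end on the top strand is position 59.
The reverse primer anneals to the top strand over positions 53–59, i.e. to CCTCTAA.
Its sequence written 5'→3' is the reverse complement: TTAGAGG.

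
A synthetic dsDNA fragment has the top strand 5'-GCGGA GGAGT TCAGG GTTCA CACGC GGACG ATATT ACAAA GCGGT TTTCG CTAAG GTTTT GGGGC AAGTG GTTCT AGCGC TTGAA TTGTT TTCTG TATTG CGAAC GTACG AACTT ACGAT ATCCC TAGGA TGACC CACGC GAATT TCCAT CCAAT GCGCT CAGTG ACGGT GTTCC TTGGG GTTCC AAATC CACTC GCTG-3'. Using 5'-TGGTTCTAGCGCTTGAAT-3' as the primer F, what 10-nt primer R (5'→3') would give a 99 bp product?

The forward primer binds at positions 69–86, so a 99 bp product ends at position 69 + 99 − 1 = 167.
The reverse primer anneals to the top strand over positions 158–167, i.e. to GCTCAGTGAC.
Its sequence written 5'→3' is the reverse complement: GTCACTGAGC.

5'-GTCACTGAGC-3'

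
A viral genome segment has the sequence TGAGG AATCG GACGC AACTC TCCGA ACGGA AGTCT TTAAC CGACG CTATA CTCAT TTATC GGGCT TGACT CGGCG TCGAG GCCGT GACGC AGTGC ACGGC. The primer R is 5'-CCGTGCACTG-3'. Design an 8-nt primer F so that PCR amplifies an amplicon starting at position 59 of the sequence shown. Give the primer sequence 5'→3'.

5'-TCGGGCTT-3'

The reverse primer's reverse complement CAGTGCACGG matches the template at positions 90–99; the product starts at position 59.
The forward primer is identical to the top strand over positions 59–66: TCGGGCTT.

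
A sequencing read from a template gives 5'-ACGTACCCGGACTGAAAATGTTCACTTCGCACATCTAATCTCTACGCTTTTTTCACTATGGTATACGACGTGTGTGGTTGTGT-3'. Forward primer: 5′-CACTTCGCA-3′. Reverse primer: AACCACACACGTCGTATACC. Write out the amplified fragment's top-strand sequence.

5'-CACTTCGCACATCTAATCTCTACGCTTTTTTCACTATGGTATACGACGTGTGTGGTT-3'

Scanning the template, CACTTCGCA occurs at positions 23–31; this primer anneals to the bottom strand there with its 3' end pointing downstream.
Reverse complement of the reverse primer: GGTATACGACGTGTGTGGTT. This occurs on the top strand at positions 60–79.
The product is the template from position 23 through 79 (57 bp).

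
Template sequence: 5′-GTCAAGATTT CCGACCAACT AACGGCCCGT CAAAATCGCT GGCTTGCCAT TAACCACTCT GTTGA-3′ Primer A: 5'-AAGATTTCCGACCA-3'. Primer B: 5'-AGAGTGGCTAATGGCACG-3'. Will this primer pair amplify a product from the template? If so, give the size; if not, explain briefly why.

Primer B (AGAGTGGCTAATGGCACG) does not match the top strand, and its reverse complement CGTGCCATTAGCCACTCT does not match either.
With no annealing site for primer B, no amplification occurs.

No product — primer B has no binding site in the template.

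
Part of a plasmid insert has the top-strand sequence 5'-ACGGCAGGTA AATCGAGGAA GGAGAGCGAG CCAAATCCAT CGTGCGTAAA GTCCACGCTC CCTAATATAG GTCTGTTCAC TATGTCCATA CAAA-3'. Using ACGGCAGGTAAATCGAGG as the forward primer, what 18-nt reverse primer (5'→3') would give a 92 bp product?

The forward primer binds at positions 1–18, so a 92 bp product ends at position 1 + 92 − 1 = 92.
The reverse primer anneals to the top strand over positions 75–92, i.e. to GTTCACTATGTCCATACA.
Its sequence written 5'→3' is the reverse complement: TGTATGGACATAGTGAAC.

5'-TGTATGGACATAGTGAAC-3'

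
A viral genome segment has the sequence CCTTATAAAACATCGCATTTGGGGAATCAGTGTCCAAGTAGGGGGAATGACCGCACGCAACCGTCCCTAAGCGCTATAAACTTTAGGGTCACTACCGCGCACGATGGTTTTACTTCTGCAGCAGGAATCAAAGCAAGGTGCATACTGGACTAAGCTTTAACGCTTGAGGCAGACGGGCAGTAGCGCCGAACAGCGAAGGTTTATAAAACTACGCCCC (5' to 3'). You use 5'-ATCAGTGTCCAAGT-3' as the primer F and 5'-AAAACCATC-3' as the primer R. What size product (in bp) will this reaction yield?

86 bp

Forward primer ATCAGTGTCCAAGT is found on the top strand at positions 26–39.
Taking the reverse complement of AAAACCATC gives GATGGTTTT, found at positions 103–111 on the template; the primer anneals here to the top strand with its 3' end pointing upstream.
Product length = (reverse-primer end) − (forward-primer start) + 1 = 111 − 26 + 1 = 86 bp.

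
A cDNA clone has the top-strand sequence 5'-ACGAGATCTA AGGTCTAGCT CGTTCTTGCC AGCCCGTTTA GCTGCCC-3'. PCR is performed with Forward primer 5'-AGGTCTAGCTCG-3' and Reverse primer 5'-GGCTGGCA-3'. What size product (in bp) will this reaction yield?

The forward primer matches the template at positions 11–22.
The reverse primer's reverse complement is TGCCAGCC, which matches the template at positions 27–34.
Amplicon spans positions 11–34: 24 bp.

24 bp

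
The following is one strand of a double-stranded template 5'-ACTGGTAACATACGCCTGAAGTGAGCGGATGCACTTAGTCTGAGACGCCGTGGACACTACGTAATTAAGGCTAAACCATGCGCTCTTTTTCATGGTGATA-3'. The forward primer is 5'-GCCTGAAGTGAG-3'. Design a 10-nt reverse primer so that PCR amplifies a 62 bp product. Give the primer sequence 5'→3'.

5'-TTTAGCCTTA-3'

The forward primer binds at positions 14–25, so a 62 bp product ends at position 14 + 62 − 1 = 75.
The reverse primer anneals to the top strand over positions 66–75, i.e. to TAAGGCTAAA.
Its sequence written 5'→3' is the reverse complement: TTTAGCCTTA.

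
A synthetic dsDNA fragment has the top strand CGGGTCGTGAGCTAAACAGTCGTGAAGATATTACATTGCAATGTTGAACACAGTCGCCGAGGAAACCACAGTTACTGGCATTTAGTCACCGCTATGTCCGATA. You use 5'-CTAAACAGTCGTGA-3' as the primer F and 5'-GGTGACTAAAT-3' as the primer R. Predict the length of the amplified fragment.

The forward primer matches the template at positions 12–25.
Reverse complement of the reverse primer: ATTTAGTCACC. This occurs on the top strand at positions 80–90.
Amplicon spans positions 12–90: 79 bp.

79 bp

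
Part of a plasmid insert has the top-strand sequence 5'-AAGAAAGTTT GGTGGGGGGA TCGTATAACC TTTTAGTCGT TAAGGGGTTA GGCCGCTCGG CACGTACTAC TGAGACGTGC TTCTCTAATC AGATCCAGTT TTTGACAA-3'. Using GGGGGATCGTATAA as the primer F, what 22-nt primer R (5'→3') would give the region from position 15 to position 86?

5'-AGAGAAGCACGTCTCAGTAGTA-3'

The product's 3' end on the top strand is position 86.
The reverse primer anneals to the top strand over positions 65–86, i.e. to TACTACTGAGACGTGCTTCTCT.
Its sequence written 5'→3' is the reverse complement: AGAGAAGCACGTCTCAGTAGTA.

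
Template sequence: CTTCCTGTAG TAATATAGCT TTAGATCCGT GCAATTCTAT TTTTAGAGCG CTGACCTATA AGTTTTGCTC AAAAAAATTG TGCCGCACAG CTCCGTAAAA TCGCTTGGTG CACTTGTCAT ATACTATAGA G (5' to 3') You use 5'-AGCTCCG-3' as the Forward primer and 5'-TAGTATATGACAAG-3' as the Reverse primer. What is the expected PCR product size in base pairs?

The forward primer matches the template at positions 89–95.
Taking the reverse complement of TAGTATATGACAAG gives CTTGTCATATACTA, found at positions 113–126 on the template; the primer anneals here to the top strand with its 3' end pointing upstream.
Amplicon spans positions 89–126: 38 bp.

38 bp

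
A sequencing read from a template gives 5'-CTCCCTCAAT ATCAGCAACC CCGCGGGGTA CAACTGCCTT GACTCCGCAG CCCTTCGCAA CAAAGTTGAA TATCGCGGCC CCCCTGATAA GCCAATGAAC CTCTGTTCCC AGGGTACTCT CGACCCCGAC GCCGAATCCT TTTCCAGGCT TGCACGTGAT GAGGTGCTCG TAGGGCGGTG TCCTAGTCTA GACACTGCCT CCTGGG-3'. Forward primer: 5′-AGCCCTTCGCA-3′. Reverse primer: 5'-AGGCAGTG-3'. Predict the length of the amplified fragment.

Forward primer AGCCCTTCGCA is found on the top strand at positions 49–59.
The reverse primer's reverse complement is CACTGCCT, which matches the template at positions 193–200.
Amplicon spans positions 49–200: 152 bp.

152 bp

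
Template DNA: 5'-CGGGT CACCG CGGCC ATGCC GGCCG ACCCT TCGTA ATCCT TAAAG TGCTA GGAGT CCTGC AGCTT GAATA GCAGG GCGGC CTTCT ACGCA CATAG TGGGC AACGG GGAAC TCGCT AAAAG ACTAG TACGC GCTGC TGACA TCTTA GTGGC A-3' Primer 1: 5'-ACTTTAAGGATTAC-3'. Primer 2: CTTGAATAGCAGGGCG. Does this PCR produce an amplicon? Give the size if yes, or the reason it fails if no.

Primer 1 (ACTTTAAGGATTAC) has reverse complement GTAATCCTTAAAGT, which matches the top strand at positions 33–46; primer 1 anneals to the top strand there with its 3' end pointing upstream toward position 33.
Primer 2 (CTTGAATAGCAGGGCG) matches the top strand directly at positions 63–78; it anneals to the bottom strand with its 3' end pointing downstream toward position 78.
The 3' ends diverge (primer 1 extends toward position 1, primer 2 toward position 151), so the primers never converge on a shared product.

No product — the primers' 3' ends point away from each other.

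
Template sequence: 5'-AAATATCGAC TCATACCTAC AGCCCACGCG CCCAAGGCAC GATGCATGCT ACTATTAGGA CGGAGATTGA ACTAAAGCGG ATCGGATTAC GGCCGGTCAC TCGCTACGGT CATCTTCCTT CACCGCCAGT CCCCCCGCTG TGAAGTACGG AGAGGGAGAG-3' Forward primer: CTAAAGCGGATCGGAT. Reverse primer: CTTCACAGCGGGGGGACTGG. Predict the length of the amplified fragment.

The forward primer matches the template at positions 72–87.
The reverse primer's reverse complement is CCAGTCCCCCCGCTGTGAAG, which matches the template at positions 126–145.
Product length = (reverse-primer end) − (forward-primer start) + 1 = 145 − 72 + 1 = 74 bp.

74 bp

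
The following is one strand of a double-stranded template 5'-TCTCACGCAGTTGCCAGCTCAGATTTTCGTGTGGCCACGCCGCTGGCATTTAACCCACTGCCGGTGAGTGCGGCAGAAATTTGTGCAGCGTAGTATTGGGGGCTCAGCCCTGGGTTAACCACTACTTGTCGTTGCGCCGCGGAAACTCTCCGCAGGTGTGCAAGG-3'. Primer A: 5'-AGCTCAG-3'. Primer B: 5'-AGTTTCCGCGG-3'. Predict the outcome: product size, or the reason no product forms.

Primer A (AGCTCAG) matches the top strand at positions 16–22; it acts as a forward primer.
Primer B's reverse complement is CCGCGGAAACT, matching the top strand at positions 137–147; it acts as a reverse primer.
The 3' ends face each other across positions 16–147, giving a 132 bp product.

Yes — a 132 bp product.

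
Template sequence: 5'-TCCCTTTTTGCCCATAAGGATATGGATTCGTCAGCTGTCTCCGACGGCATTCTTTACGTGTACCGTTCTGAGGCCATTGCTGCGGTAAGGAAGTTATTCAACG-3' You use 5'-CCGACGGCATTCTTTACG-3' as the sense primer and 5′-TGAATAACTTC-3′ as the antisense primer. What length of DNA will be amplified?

The forward primer matches the template at positions 41–58.
Reverse complement of the reverse primer: GAAGTTATTCA. This occurs on the top strand at positions 90–100.
Amplicon spans positions 41–100: 60 bp.

60 bp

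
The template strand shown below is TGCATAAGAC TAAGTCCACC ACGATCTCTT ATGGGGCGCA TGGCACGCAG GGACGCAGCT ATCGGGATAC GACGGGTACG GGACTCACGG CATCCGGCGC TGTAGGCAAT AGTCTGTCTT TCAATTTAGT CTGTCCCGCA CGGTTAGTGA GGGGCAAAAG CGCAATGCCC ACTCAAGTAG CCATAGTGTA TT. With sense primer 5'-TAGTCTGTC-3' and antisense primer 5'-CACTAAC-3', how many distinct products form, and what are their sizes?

The forward primer TAGTCTGTC matches the top strand at positions 110–118, 127–135.
The reverse primer's reverse complement is GTTAGTG, matching at positions 143–149.
Each forward site pairs with the reverse site to give a product ending at position 149: sizes 40, 23 bp.

Two products: 40 bp, 23 bp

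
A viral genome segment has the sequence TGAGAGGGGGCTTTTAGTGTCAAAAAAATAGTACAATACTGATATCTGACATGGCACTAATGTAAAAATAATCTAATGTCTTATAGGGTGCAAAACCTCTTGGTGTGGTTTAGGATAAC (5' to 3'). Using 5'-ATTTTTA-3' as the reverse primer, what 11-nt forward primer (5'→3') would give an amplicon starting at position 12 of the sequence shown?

5'-TTTTAGTGTCA-3'

The reverse primer's reverse complement TAAAAAT matches the template at positions 63–69; the product starts at position 12.
The forward primer is identical to the top strand over positions 12–22: TTTTAGTGTCA.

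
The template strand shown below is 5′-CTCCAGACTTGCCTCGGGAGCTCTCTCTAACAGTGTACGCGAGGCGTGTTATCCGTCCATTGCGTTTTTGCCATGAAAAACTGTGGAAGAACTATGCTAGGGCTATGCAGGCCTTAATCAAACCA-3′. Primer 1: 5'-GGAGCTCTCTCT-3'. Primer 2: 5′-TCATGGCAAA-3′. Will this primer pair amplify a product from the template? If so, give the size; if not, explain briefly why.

Primer 1 (GGAGCTCTCTCT) matches the top strand at positions 17–28; it acts as a forward primer.
Primer 2's reverse complement is TTTGCCATGA, matching the top strand at positions 67–76; it acts as a reverse primer.
The 3' ends face each other across positions 17–76, giving a 60 bp product.

Yes — a 60 bp product.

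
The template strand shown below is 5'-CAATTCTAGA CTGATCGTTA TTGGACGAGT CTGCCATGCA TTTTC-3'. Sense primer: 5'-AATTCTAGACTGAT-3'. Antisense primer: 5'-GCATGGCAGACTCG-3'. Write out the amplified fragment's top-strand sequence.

Forward primer AATTCTAGACTGAT is found on the top strand at positions 2–15.
The reverse primer's reverse complement is CGAGTCTGCCATGC, which matches the template at positions 26–39.
The product is the template from position 2 through 39 (38 bp).

5'-AATTCTAGACTGATCGTTATTGGACGAGTCTGCCATGC-3'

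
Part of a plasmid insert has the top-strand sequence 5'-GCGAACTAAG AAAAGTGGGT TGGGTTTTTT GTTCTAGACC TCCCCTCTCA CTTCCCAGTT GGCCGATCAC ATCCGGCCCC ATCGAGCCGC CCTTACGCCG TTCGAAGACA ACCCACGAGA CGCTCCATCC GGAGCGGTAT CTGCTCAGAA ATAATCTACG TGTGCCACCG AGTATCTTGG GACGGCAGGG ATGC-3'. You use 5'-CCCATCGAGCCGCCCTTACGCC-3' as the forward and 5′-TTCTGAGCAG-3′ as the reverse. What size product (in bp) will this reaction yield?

73 bp

Scanning the template, CCCATCGAGCCGCCCTTACGCC occurs at positions 78–99; this primer anneals to the bottom strand there with its 3' end pointing downstream.
Reverse complement of the reverse primer: CTGCTCAGAA. This occurs on the top strand at positions 141–150.
Product length = (reverse-primer end) − (forward-primer start) + 1 = 150 − 78 + 1 = 73 bp.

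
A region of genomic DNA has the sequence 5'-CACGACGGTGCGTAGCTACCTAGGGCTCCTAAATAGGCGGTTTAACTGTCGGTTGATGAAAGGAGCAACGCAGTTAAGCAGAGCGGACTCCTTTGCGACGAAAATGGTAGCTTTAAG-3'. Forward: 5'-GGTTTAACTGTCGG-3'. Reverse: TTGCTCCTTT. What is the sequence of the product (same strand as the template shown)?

5'-GGTTTAACTGTCGGTTGATGAAAGGAGCAA-3'

Forward primer GGTTTAACTGTCGG is found on the top strand at positions 39–52.
Taking the reverse complement of TTGCTCCTTT gives AAAGGAGCAA, found at positions 59–68 on the template; the primer anneals here to the top strand with its 3' end pointing upstream.
The product is the template from position 39 through 68 (30 bp).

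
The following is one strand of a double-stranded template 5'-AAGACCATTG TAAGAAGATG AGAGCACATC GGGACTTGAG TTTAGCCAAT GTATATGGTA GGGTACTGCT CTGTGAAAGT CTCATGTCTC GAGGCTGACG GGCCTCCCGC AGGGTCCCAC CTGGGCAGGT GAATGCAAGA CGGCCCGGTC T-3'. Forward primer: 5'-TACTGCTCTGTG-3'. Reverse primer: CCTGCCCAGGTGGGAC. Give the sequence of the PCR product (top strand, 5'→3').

The forward primer matches the template at positions 64–75.
Taking the reverse complement of CCTGCCCAGGTGGGAC gives GTCCCACCTGGGCAGG, found at positions 114–129 on the template; the primer anneals here to the top strand with its 3' end pointing upstream.
The product is the template from position 64 through 129 (66 bp).

5'-TACTGCTCTGTGAAAGTCTCATGTCTCGAGGCTGACGGGCCTCCCGCAGGGTCCCACCTGGGCAGG-3'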